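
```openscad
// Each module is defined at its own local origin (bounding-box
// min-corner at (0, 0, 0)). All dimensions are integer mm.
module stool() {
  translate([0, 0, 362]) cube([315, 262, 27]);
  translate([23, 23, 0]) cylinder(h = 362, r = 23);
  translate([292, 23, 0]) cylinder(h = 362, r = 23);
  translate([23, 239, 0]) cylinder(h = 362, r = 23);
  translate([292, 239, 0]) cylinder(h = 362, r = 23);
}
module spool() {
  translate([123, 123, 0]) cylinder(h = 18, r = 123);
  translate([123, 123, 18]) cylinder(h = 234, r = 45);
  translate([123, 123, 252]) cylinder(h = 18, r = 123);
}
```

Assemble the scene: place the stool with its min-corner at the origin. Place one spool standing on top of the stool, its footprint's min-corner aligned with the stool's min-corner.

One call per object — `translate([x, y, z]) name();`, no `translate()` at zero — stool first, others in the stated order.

stool();
translate([0, 0, 389]) spool();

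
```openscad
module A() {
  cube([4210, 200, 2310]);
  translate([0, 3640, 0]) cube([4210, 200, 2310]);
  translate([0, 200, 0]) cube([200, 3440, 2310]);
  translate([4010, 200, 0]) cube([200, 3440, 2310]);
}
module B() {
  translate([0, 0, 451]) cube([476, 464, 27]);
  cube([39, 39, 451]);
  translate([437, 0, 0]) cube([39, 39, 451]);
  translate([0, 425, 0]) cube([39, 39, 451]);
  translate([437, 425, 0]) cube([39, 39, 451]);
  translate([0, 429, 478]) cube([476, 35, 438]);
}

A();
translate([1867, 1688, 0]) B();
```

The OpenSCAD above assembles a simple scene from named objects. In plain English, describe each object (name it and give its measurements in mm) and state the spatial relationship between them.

A is the wall frame of a small rectangular building: four walls, each 2310 mm tall and 200 mm thick, enclosing a footprint 4210 mm (x) by 3840 mm (y) outside-to-outside, with no floor or roof. The front and back walls (the −y and +y sides) span the full width; the two side walls fit between them.

B is a chair. The seat is a 476×464×27 mm slab with its top at z = 478 mm, on four 39×39 mm corner legs (flush with the seat edges, standing on z = 0). A flat backrest 35 mm thick, 438 mm tall, spans the full seat width and rises from the seat top along its +y edge, rear face flush with the rear of the seat.

The chair sits inside the house frame, centred.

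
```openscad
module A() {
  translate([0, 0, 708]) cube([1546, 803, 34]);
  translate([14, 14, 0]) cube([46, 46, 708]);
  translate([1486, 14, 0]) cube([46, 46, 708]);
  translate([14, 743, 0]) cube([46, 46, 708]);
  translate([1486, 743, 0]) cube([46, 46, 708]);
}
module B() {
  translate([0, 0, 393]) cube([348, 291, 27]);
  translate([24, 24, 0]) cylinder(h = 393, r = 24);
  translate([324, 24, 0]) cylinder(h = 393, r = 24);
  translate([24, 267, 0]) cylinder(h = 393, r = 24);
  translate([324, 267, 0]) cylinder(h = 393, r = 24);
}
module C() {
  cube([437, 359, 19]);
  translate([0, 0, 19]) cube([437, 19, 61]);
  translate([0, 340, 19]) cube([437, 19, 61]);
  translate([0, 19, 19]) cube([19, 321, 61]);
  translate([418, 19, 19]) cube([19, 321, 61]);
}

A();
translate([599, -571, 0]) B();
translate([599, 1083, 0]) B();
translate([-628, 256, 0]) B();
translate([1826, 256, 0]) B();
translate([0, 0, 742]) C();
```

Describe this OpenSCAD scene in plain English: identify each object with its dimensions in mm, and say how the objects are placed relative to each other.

A is a table: top 1546 mm (x) × 803 mm (y), 34 mm thick, upper face at z = 742 mm, on four 46×46 mm square legs, each inset 14 mm from the nearest pair of top edges, running from z = 0 to the bottom of the top.

B is a four-legged stool. The seat is a 348×291×27 mm slab whose top surface is at z = 420 mm; four round legs, each 48 mm in diameter, run from the floor (z = 0) to the underside of the seat, each leg's axis is inset half a diameter from the nearest pair of seat edges (so the leg's bounding box is flush with the corner).

C is an open storage box with external size 437×359×80 mm and wall thickness 19 mm (the base is also 19 mm thick). The base covers the whole footprint; the four walls stand on the base, with the y-facing walls full-width and the x-facing walls fitting between their inner faces.

Four stools sit around the table at the −y, +y, −x, +x sides. The open box is on top of the table.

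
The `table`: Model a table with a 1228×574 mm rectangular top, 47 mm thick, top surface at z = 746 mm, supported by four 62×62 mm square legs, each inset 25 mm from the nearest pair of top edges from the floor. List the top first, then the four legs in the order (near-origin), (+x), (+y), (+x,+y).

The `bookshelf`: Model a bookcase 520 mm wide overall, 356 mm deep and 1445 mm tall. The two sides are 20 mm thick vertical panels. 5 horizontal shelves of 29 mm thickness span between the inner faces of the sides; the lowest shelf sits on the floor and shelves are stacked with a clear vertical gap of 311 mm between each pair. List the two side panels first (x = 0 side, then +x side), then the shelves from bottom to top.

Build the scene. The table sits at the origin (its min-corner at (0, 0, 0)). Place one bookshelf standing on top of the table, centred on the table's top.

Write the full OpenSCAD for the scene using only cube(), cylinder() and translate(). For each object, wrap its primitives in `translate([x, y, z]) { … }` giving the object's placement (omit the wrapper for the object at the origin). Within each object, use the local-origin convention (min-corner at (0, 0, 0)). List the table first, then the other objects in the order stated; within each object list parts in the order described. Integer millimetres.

translate([0, 0, 699]) cube([1228, 574, 47]);
translate([25, 25, 0]) cube([62, 62, 699]);
translate([1141, 25, 0]) cube([62, 62, 699]);
translate([25, 487, 0]) cube([62, 62, 699]);
translate([1141, 487, 0]) cube([62, 62, 699]);
translate([354, 109, 746]) {
  cube([20, 356, 1445]);
  translate([500, 0, 0]) cube([20, 356, 1445]);
  translate([20, 0, 0]) cube([480, 356, 29]);
  translate([20, 0, 340]) cube([480, 356, 29]);
  translate([20, 0, 680]) cube([480, 356, 29]);
  translate([20, 0, 1020]) cube([480, 356, 29]);
  translate([20, 0, 1360]) cube([480, 356, 29]);
}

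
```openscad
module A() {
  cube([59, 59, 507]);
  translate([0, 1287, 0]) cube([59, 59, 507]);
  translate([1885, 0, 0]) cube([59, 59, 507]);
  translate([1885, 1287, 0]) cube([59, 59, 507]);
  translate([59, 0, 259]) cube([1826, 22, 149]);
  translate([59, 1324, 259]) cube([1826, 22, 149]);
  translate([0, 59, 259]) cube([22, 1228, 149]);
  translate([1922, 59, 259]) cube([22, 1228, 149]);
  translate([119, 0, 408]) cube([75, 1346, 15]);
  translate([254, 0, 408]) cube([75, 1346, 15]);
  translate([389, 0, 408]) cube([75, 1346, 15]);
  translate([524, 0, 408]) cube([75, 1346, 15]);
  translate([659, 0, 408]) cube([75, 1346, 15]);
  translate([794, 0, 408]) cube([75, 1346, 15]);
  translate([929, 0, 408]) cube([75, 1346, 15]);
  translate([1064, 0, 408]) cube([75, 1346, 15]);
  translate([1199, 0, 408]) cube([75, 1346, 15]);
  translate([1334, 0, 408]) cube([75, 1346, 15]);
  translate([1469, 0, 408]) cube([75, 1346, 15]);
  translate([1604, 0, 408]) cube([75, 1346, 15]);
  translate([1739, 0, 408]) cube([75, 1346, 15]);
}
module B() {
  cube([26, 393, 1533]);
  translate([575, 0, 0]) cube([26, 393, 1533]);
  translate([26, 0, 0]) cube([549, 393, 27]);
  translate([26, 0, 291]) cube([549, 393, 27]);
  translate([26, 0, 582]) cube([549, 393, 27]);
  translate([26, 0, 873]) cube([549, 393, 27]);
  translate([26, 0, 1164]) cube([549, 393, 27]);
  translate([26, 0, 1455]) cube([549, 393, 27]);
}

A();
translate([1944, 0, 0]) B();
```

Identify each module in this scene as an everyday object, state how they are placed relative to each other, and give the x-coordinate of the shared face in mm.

A is a bed frame. B is a bookshelf. The bookshelf is against the bed frame's +x side, with their −y faces flush. The x-coordinate of the shared face is 1944 mm.

The bed frame's +x face and the bookshelf's −x face are both at x = 1944 mm.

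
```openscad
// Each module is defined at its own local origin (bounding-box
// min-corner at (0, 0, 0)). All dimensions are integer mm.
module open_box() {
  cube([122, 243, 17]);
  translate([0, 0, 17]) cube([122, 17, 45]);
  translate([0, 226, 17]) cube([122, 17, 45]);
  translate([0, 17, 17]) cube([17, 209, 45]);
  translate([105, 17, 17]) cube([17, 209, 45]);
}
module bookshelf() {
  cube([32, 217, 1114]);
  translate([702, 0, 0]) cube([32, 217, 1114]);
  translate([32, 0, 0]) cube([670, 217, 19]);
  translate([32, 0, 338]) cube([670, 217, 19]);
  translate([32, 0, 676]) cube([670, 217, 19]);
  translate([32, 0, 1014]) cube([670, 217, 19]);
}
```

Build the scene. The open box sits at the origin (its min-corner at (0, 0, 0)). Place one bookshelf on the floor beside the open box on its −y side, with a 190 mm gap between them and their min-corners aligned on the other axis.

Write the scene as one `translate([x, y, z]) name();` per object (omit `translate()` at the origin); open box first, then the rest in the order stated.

open_box();
translate([0, -407, 0]) bookshelf();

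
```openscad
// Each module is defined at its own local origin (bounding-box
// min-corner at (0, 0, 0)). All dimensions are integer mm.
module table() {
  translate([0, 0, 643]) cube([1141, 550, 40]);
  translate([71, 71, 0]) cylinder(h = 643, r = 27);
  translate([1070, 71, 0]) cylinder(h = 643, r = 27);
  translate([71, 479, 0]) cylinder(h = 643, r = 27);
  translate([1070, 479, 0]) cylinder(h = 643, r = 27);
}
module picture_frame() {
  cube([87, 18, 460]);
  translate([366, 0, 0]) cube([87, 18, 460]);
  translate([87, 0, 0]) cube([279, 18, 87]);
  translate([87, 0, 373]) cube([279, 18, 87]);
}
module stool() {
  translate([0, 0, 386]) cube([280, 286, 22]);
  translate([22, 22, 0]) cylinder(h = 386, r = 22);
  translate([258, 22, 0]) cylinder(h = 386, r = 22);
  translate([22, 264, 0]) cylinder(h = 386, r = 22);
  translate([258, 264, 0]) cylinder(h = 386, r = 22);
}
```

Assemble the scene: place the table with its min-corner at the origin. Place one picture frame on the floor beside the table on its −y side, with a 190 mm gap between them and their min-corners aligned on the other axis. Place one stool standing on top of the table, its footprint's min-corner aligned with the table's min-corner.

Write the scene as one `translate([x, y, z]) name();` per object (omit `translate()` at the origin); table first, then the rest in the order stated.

table();
translate([0, -208, 0]) picture_frame();
translate([0, 0, 683]) stool();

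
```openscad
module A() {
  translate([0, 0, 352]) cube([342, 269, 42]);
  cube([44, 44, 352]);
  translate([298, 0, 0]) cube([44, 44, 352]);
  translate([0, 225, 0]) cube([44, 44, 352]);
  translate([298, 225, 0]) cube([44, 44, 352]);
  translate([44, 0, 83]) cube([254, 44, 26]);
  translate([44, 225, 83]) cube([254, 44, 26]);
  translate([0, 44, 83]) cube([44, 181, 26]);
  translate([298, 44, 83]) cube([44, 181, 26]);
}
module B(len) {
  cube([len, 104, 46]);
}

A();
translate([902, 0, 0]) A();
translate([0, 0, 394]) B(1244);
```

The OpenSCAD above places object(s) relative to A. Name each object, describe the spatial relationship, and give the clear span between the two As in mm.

Second stool starts at x = 902; first ends at x = 342; clear span = 902 − 342 = 560 mm.

A is a stool. B is a beam. A beam spans the tops of two stools. The clear span between the two stools is 560 mm.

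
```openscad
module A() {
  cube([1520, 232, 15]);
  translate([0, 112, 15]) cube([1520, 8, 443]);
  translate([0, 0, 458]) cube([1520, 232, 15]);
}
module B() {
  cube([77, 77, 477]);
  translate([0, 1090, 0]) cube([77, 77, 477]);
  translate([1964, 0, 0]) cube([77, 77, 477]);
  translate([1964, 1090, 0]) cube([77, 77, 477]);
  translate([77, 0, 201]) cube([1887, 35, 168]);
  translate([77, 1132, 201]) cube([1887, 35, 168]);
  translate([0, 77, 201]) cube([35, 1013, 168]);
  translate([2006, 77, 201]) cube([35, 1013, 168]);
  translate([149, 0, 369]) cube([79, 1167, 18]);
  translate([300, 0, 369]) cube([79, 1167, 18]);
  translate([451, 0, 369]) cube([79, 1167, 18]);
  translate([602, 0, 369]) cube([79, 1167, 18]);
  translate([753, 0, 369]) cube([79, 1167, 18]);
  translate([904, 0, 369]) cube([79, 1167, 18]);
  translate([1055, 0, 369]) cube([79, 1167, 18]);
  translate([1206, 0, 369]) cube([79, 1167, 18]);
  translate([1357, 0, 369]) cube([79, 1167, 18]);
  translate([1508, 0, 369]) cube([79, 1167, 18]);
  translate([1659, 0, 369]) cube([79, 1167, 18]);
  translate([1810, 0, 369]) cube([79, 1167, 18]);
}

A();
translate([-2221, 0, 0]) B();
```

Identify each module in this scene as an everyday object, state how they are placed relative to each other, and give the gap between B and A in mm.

A is an I-beam. B is a bed frame. The bed frame is on the floor beside the I-beam on its −x side. The gap between the bed frame and the I-beam is 180 mm.

The bed frame's nearest face is 180 mm from the I-beam's −x face.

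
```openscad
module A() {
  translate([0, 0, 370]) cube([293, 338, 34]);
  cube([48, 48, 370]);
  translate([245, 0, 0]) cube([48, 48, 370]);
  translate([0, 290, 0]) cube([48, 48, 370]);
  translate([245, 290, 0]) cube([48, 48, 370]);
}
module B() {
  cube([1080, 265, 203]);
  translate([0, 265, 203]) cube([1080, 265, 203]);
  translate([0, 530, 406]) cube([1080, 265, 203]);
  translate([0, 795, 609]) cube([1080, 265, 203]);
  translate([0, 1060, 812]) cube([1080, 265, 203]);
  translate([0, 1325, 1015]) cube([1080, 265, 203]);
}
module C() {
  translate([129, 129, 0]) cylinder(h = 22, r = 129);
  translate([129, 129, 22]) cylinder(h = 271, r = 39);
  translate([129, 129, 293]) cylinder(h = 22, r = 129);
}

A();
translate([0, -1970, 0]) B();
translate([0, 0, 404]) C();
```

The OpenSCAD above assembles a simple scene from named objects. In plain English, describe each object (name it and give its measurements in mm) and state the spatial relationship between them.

A is a four-legged stool. The seat is 293×338 mm, 34 mm thick, top at z = 404 mm. It stands on four square legs, each 48×48 mm in cross-section, from z = 0 to the seat underside, each flush with a corner of the seat.

B is a run of 6 identical solid stair steps. Each tread is 1080×265 mm and each step block is 203 mm high. Step 1 rests on the floor; step k is offset from step 1 by (k−1)×265 mm in y and (k−1)×203 mm in z.

C is a spool: two coaxial disc flanges of radius 129 mm and thickness 22 mm, joined by a core cylinder of radius 39 mm and height 271 mm. The lower flange rests on z = 0 and the three cylinders share a vertical axis.

The staircase is on the floor beside the stool on its −y side. The spool is on top of the stool.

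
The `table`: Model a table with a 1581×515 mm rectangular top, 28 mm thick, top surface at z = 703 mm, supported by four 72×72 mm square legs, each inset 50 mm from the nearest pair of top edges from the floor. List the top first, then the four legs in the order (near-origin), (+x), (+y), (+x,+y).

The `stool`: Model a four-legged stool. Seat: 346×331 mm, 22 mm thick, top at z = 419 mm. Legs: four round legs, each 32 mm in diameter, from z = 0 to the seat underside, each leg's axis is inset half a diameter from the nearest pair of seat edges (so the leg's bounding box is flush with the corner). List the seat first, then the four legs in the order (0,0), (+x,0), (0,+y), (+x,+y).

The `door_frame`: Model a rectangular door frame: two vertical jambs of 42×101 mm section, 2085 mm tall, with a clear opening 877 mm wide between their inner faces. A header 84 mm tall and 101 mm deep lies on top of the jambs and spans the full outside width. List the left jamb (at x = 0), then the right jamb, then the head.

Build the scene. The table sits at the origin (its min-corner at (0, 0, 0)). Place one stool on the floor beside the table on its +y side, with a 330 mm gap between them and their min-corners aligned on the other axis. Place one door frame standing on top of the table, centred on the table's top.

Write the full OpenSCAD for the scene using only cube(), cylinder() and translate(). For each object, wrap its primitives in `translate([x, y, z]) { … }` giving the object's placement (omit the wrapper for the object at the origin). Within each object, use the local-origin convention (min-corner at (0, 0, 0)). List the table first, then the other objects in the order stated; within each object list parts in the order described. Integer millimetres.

translate([0, 0, 675]) cube([1581, 515, 28]);
translate([50, 50, 0]) cube([72, 72, 675]);
translate([1459, 50, 0]) cube([72, 72, 675]);
translate([50, 393, 0]) cube([72, 72, 675]);
translate([1459, 393, 0]) cube([72, 72, 675]);
translate([0, 845, 0]) {
  translate([0, 0, 397]) cube([346, 331, 22]);
  translate([16, 16, 0]) cylinder(h = 397, r = 16);
  translate([330, 16, 0]) cylinder(h = 397, r = 16);
  translate([16, 315, 0]) cylinder(h = 397, r = 16);
  translate([330, 315, 0]) cylinder(h = 397, r = 16);
}
translate([310, 207, 703]) {
  cube([42, 101, 2085]);
  translate([919, 0, 0]) cube([42, 101, 2085]);
  translate([0, 0, 2085]) cube([961, 101, 84]);
}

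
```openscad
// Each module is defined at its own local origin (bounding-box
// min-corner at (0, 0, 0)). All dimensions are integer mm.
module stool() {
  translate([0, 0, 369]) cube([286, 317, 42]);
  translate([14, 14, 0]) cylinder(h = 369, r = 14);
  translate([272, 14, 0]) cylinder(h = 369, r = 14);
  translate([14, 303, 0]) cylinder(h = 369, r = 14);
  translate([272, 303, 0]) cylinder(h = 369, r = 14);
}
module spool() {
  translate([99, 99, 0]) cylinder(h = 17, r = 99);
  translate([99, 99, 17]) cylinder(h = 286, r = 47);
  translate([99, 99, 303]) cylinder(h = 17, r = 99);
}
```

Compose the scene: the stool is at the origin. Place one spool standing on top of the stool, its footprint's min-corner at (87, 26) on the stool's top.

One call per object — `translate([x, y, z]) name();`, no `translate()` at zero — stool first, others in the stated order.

stool();
translate([87, 26, 411]) spool();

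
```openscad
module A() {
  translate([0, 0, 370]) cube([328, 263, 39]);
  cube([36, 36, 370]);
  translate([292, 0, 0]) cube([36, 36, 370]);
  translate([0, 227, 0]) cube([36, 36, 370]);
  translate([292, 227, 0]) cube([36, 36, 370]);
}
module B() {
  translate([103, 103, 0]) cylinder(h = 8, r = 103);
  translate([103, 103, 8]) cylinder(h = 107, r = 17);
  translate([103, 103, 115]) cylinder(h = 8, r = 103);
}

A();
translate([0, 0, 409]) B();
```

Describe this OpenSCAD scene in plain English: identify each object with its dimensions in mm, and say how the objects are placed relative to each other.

A is a simple wooden stool: a rectangular seat 328 mm (x) by 263 mm (y), 39 mm thick, top face at z = 409 mm, on four square legs, each 36×36 mm in cross-section. The legs rest on z = 0, each flush with a corner of the seat.

B is a spool: two coaxial disc flanges of radius 103 mm and thickness 8 mm, joined by a core cylinder of radius 17 mm and height 107 mm. The lower flange rests on z = 0 and the three cylinders share a vertical axis.

The spool is on top of the stool.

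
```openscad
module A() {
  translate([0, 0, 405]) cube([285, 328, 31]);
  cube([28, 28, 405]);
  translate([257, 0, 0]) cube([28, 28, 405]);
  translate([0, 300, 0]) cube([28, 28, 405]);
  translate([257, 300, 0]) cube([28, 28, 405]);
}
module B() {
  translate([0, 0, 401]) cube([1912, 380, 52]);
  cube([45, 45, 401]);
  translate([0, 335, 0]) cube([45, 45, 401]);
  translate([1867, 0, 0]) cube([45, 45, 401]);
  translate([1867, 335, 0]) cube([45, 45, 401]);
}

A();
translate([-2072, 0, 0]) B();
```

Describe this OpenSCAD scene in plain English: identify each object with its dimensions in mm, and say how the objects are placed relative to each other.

A is a four-legged stool. The seat is 285×328 mm, 31 mm thick, top at z = 436 mm. It stands on four square legs, each 28×28 mm in cross-section, from z = 0 to the seat underside, each flush with a corner of the seat.

B is a long wooden bench with a 1912 mm (x) × 380 mm (y) seat, 52 mm thick, its top surface 453 mm above the floor. Four 45 mm square legs at the seat corners, flush with the edges, run from z = 0 to the seat underside.

The bench is on the floor beside the stool on its −x side.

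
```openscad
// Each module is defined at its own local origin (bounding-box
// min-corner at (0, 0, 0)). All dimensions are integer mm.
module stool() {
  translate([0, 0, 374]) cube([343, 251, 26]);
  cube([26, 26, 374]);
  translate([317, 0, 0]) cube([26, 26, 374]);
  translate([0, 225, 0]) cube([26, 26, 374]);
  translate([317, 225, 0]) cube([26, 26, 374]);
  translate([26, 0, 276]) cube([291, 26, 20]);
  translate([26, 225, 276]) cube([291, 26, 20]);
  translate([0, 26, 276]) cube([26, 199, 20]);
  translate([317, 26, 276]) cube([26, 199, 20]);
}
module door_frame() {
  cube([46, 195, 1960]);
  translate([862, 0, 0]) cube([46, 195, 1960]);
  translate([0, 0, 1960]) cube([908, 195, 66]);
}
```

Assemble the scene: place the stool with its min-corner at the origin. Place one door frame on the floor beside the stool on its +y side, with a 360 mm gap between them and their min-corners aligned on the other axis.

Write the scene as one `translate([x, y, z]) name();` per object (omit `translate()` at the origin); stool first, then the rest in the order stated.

stool();
translate([0, 611, 0]) door_frame();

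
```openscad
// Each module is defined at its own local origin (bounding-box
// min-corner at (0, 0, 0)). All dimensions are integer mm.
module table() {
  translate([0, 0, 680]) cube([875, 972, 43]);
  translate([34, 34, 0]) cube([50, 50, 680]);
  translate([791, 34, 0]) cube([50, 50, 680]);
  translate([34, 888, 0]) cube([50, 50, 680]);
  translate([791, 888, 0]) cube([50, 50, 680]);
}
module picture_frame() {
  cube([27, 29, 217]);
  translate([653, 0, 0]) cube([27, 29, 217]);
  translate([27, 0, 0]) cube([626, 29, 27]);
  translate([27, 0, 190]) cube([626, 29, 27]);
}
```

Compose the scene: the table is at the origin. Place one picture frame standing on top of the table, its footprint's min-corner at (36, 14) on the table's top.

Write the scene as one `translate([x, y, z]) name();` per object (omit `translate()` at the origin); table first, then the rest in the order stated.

table();
translate([36, 14, 723]) picture_frame();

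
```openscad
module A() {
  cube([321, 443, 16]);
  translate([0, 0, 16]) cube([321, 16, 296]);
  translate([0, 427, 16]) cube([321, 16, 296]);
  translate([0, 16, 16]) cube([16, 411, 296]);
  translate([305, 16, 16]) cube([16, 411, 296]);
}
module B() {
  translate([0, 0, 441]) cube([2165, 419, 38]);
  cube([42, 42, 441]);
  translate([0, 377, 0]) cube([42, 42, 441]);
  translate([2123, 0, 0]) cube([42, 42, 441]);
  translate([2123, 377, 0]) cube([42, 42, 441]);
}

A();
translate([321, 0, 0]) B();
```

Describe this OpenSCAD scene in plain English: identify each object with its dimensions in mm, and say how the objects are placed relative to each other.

A is an open storage box with external size 321×443×312 mm and wall thickness 16 mm (the base is also 16 mm thick). The base covers the whole footprint; the four walls stand on the base, with the y-facing walls full-width and the x-facing walls fitting between their inner faces.

B is a long wooden bench with a 2165 mm (x) × 419 mm (y) seat, 38 mm thick, its top surface 479 mm above the floor. Four 42 mm square legs at the seat corners, flush with the edges, run from z = 0 to the seat underside.

The bench is against the open box's +x side, with their −y faces flush.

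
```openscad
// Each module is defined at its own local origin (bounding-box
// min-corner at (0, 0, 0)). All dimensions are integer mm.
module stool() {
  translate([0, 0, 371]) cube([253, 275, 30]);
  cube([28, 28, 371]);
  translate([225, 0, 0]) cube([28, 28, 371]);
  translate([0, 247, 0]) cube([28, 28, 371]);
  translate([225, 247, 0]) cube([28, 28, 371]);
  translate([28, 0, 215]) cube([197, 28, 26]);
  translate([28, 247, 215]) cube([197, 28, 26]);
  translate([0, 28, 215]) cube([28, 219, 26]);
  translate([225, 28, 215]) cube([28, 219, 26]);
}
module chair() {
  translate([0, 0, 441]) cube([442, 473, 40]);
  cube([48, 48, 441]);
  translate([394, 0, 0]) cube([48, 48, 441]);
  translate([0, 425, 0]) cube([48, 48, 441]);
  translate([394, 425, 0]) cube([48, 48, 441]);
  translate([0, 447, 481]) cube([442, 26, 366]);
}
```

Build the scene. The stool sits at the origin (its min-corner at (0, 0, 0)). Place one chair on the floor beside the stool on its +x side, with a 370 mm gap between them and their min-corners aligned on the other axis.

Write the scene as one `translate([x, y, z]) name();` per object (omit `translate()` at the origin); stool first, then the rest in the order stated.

stool();
translate([623, 0, 0]) chair();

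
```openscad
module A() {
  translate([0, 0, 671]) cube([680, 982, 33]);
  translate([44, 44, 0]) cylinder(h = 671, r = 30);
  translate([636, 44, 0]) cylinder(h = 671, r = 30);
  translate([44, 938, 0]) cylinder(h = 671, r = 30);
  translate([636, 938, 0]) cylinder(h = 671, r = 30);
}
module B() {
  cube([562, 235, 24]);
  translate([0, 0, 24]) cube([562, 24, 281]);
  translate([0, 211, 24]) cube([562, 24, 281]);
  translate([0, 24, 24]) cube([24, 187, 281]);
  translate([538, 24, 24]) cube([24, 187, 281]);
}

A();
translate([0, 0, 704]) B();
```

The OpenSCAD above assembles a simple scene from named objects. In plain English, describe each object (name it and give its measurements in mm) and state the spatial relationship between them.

A is a table: top 680 mm (x) × 982 mm (y), 33 mm thick, upper face at z = 704 mm, on four round legs of 60 mm diameter, each leg's bounding box inset 14 mm from the nearest pair of top edges, running from z = 0 to the bottom of the top.

B is an open storage box with external size 562×235×305 mm and wall thickness 24 mm (the base is also 24 mm thick). The base covers the whole footprint; the four walls stand on the base, with the y-facing walls full-width and the x-facing walls fitting between their inner faces.

The open box is on top of the table.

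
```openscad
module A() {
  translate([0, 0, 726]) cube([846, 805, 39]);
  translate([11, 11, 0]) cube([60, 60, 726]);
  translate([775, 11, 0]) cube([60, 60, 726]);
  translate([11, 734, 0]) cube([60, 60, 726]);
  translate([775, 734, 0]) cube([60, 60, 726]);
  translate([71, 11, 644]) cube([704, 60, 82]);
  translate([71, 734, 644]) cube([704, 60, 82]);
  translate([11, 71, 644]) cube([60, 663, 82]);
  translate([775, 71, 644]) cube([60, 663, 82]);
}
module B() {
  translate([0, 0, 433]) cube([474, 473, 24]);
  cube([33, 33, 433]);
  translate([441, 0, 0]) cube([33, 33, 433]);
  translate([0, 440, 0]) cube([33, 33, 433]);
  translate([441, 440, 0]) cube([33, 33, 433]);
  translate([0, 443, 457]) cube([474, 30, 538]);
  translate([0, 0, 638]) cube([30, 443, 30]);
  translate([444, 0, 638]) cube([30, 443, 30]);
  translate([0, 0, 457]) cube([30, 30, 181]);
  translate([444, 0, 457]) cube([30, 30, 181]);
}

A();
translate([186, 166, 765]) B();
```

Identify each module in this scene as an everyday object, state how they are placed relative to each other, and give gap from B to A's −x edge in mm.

A is a table. B is a chair. The chair is on top of the table, centred. The gap from the chair to the table's −x edge is 186 mm.

The chair's min-x is at 186; the table's min-x is 0; gap = 186 mm.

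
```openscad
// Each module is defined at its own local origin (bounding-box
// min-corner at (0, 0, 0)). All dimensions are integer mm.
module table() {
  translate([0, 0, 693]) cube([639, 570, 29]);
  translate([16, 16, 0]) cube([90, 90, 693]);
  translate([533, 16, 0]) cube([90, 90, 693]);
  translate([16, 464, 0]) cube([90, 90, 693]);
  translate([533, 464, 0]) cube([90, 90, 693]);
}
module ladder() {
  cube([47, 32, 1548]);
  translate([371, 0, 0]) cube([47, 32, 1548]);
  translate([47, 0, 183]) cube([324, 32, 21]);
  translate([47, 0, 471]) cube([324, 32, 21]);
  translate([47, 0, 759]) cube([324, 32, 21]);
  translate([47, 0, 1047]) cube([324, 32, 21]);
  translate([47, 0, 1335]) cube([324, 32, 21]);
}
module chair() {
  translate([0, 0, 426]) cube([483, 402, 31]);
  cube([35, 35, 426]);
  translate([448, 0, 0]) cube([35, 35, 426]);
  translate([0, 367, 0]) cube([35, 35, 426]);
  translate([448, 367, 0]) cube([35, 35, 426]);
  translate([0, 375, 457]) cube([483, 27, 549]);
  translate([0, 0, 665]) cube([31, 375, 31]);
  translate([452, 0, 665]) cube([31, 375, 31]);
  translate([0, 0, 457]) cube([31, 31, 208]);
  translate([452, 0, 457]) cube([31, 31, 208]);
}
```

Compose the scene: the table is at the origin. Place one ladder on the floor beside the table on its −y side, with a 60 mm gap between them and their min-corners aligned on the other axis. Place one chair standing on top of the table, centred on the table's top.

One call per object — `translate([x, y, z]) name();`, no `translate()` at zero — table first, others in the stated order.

table();
translate([0, -92, 0]) ladder();
translate([78, 84, 722]) chair();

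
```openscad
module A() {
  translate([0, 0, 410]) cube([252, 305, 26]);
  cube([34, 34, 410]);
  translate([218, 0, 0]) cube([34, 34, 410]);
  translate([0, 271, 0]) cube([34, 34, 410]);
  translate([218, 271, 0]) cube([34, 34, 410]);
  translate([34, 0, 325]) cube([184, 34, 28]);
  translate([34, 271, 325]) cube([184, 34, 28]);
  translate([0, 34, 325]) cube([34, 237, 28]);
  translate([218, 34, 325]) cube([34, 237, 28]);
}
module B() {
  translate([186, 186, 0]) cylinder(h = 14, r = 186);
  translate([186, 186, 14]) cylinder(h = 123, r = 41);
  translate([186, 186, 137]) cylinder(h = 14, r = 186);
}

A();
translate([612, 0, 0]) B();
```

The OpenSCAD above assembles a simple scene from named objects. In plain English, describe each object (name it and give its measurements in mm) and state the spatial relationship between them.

A is a four-legged stool. The seat is a 252×305×26 mm slab whose top surface is at z = 436 mm; four square legs, each 34×34 mm in cross-section, run from the floor (z = 0) to the underside of the seat, each flush with a corner of the seat. Four stretchers, 34 mm wide and 28 mm tall, connect adjacent legs with their undersides at z = 325 mm, each running between the inner faces of the legs it joins and aligned with the legs' outer faces on the other axis.

B is a spool: two coaxial disc flanges of radius 186 mm and thickness 14 mm, joined by a core cylinder of radius 41 mm and height 123 mm. The lower flange rests on z = 0 and the three cylinders share a vertical axis.

The spool is on the floor beside the stool on its +x side.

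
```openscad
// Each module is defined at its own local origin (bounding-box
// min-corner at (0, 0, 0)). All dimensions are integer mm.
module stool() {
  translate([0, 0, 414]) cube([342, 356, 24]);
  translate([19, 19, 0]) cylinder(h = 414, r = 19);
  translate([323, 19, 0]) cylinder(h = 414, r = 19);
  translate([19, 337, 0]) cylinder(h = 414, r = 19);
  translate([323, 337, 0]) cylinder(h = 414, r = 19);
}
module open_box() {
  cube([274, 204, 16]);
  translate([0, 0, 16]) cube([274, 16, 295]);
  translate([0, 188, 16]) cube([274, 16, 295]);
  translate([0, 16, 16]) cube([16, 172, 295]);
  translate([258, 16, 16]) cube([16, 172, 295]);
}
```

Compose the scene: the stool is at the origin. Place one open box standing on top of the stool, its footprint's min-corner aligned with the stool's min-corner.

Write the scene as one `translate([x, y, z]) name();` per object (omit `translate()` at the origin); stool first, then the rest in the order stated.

stool();
translate([0, 0, 438]) open_box();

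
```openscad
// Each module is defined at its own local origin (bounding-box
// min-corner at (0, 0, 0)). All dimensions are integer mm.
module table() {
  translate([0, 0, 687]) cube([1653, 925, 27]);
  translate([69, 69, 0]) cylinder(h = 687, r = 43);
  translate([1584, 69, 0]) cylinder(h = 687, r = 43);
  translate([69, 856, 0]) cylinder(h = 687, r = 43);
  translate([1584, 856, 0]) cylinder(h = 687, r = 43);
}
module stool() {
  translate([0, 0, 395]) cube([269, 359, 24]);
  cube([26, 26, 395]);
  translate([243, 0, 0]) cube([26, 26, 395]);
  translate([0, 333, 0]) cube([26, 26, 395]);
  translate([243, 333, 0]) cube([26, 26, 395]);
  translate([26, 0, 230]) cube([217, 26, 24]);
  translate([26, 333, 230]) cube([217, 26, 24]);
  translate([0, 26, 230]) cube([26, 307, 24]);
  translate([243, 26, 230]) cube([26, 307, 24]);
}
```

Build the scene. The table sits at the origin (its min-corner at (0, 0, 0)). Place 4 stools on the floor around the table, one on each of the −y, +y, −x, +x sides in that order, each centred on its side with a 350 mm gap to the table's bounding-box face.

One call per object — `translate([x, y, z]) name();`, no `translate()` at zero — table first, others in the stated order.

table();
translate([692, -709, 0]) stool();
translate([692, 1275, 0]) stool();
translate([-619, 283, 0]) stool();
translate([2003, 283, 0]) stool();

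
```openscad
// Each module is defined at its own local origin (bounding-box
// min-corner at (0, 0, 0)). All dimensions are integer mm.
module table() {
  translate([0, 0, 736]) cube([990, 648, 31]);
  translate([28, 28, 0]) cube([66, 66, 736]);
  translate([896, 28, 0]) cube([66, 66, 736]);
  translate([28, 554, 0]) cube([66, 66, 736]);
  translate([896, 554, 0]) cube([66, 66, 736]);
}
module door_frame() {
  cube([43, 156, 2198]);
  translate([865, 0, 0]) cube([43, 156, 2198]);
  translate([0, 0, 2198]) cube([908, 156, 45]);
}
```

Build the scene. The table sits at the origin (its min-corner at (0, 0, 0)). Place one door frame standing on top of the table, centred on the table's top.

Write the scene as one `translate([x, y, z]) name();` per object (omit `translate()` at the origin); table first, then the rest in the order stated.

table();
translate([41, 246, 767]) door_frame();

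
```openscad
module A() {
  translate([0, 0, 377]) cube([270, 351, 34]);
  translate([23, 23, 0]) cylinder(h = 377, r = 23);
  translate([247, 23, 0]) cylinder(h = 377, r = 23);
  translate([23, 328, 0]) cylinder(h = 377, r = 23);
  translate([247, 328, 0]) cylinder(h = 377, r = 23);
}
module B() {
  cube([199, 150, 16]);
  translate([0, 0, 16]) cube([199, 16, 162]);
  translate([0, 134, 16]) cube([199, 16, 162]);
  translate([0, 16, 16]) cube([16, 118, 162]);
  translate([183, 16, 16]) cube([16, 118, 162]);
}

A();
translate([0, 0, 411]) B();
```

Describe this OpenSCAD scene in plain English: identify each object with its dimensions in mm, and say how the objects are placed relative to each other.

A is a four-legged stool. The seat is a 270×351×34 mm slab whose top surface is at z = 411 mm; four round legs, each 46 mm in diameter, run from the floor (z = 0) to the underside of the seat, each leg's axis is inset half a diameter from the nearest pair of seat edges (so the leg's bounding box is flush with the corner).

B is an open-topped rectangular box: outside dimensions 199×150×178 mm, with a uniform wall and base thickness of 16 mm. The base is a full 199×150 slab on the floor; four walls sit on top of the base. The front and back walls (the −y and +y sides) span the full width; the two side walls fit between them.

The open box is on top of the stool.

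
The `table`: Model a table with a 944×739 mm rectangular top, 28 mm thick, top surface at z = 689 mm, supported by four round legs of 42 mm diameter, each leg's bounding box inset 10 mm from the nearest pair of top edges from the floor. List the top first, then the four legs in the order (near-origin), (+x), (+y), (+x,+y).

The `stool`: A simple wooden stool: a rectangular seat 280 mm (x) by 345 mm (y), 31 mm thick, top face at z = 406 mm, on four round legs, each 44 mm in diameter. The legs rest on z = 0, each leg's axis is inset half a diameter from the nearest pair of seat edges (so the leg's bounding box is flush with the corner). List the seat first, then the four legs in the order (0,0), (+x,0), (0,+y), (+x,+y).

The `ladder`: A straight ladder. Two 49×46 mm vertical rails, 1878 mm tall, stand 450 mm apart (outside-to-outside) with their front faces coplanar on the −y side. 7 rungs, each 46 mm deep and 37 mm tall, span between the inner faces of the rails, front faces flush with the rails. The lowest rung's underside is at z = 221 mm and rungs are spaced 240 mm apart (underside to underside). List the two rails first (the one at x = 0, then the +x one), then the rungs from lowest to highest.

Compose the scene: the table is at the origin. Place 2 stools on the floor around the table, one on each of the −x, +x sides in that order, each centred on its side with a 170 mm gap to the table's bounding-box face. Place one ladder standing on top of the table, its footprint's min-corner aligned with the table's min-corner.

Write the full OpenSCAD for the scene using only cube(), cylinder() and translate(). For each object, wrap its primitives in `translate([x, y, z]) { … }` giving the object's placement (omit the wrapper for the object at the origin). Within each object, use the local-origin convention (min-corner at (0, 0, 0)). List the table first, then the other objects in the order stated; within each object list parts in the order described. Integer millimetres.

translate([0, 0, 661]) cube([944, 739, 28]);
translate([31, 31, 0]) cylinder(h = 661, r = 21);
translate([913, 31, 0]) cylinder(h = 661, r = 21);
translate([31, 708, 0]) cylinder(h = 661, r = 21);
translate([913, 708, 0]) cylinder(h = 661, r = 21);
translate([-450, 197, 0]) {
  translate([0, 0, 375]) cube([280, 345, 31]);
  translate([22, 22, 0]) cylinder(h = 375, r = 22);
  translate([258, 22, 0]) cylinder(h = 375, r = 22);
  translate([22, 323, 0]) cylinder(h = 375, r = 22);
  translate([258, 323, 0]) cylinder(h = 375, r = 22);
}
translate([1114, 197, 0]) {
  translate([0, 0, 375]) cube([280, 345, 31]);
  translate([22, 22, 0]) cylinder(h = 375, r = 22);
  translate([258, 22, 0]) cylinder(h = 375, r = 22);
  translate([22, 323, 0]) cylinder(h = 375, r = 22);
  translate([258, 323, 0]) cylinder(h = 375, r = 22);
}
translate([0, 0, 689]) {
  cube([49, 46, 1878]);
  translate([401, 0, 0]) cube([49, 46, 1878]);
  translate([49, 0, 221]) cube([352, 46, 37]);
  translate([49, 0, 461]) cube([352, 46, 37]);
  translate([49, 0, 701]) cube([352, 46, 37]);
  translate([49, 0, 941]) cube([352, 46, 37]);
  translate([49, 0, 1181]) cube([352, 46, 37]);
  translate([49, 0, 1421]) cube([352, 46, 37]);
  translate([49, 0, 1661]) cube([352, 46, 37]);
}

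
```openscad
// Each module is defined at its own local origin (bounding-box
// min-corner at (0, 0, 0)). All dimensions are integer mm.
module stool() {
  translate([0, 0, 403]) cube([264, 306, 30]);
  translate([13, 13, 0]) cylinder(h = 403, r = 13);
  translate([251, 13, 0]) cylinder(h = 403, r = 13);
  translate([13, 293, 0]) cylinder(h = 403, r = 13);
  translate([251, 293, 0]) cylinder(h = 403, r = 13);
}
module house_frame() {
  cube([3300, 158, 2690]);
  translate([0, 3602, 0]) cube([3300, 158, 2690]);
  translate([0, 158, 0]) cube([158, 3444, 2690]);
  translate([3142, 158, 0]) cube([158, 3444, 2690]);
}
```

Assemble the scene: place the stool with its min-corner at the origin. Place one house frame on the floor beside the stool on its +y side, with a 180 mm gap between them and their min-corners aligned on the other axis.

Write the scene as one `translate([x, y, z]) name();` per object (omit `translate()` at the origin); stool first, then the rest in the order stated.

stool();
translate([0, 486, 0]) house_frame();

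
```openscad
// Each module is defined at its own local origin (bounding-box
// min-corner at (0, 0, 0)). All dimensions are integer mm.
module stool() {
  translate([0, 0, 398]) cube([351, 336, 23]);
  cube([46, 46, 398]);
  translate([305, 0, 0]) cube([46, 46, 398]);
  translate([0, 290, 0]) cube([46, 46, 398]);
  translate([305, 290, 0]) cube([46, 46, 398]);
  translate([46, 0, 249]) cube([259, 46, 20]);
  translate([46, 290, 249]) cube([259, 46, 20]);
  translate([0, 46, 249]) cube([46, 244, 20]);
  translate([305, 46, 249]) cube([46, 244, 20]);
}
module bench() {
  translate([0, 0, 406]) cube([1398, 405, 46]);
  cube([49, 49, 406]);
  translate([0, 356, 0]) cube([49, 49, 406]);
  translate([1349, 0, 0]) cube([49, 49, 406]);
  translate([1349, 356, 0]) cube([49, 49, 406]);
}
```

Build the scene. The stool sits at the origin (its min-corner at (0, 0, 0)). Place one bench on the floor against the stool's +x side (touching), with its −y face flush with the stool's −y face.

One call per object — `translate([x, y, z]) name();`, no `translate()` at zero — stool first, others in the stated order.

stool();
translate([351, 0, 0]) bench();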